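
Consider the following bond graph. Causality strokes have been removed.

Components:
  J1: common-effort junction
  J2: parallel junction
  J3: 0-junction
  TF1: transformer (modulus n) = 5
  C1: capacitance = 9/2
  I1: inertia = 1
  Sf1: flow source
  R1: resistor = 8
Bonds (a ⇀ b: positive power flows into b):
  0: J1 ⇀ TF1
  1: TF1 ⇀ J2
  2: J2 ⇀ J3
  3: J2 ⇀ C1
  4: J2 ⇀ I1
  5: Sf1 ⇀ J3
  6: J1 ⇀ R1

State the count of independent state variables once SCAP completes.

2  (C1, I1 all integral)

β5 stroke at Sf1  (Sf1: flow source, stroke at near end)
β2 stroke at J3  (closing 0-jn rule on J3)
β3 stroke at J2  (C1 outputs effort q/C1)
β1 stroke at TF1  (0-jn J2 has e-setter on 3)
β4 stroke at I1  (0-jn J2 has e-setter on 3)
β0 stroke at J1  (TF TF1: opposite of bond 1)
β6 stroke at R1  (0-jn J1 has e-setter on 0)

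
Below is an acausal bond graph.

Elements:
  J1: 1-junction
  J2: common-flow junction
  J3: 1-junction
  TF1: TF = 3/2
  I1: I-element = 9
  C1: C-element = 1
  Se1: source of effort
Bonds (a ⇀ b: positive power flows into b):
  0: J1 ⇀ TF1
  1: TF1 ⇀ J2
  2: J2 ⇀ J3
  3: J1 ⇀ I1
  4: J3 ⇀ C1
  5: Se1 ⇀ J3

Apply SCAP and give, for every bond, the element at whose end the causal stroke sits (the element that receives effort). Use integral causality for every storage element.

β5 stroke→J3  (source Se1 imposes e)
β3 stroke→I1  (prefer integral on I1)
β0 stroke→J1  (J1: bond 3 brought flow, rest push out)
β1 stroke→TF1  (TF TF1: opposite of bond 0)
β2 stroke→J2  (1-jn J2 has f-setter on 1)
β4 stroke→J3  (1-jn J3 has f-setter on 2)

β0 stroke at J1
β1 stroke at TF1
β2 stroke at J2
β3 stroke at I1
β4 stroke at J3
β5 stroke at J3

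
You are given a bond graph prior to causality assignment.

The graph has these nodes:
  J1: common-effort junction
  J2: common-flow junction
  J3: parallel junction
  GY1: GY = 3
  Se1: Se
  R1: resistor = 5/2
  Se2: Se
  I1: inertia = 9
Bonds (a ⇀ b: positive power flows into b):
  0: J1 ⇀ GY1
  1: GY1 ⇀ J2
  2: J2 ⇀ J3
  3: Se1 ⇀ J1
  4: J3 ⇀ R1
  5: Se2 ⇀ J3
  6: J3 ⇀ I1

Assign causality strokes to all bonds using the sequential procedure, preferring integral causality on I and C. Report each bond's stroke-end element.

b3 |J1  (source Se1 imposes e)
b5 |J3  (Se2 (Se) sets effort on bond)
b0 |GY1  (J1 effort already set via bond 3)
b2 |J2  (common-e at J3 fixed by 5)
b4 |R1  (J3 effort already set via bond 5)
b6 |I1  (0-jn J3 has e-setter on 5)
b1 |GY1  (GY1 both-in/both-out from 0)

b0 |GY1
b1 |GY1
b2 |J2
b3 |J1
b4 |R1
b5 |J3
b6 |I1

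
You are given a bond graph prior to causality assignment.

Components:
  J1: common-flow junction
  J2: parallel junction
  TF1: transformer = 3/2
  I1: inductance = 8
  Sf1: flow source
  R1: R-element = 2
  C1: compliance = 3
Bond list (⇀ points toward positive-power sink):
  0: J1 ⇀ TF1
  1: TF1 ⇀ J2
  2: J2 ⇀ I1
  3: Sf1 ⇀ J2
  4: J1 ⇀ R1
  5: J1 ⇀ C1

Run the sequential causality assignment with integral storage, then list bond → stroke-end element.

β3 →Sf1  (source Sf1 imposes f)
β2 →I1  (I1 integral (f out))
β1 →J2  (J2: last free bond brings effort in)
β0 →TF1  (TF TF1: opposite of bond 1)
β4 →J1  (J1 flow already set via bond 0)
β5 →J1  (1-jn J1 has f-setter on 0)

b0 |TF1
b1 |J2
b2 |I1
b3 |Sf1
b4 |J1
b5 |J1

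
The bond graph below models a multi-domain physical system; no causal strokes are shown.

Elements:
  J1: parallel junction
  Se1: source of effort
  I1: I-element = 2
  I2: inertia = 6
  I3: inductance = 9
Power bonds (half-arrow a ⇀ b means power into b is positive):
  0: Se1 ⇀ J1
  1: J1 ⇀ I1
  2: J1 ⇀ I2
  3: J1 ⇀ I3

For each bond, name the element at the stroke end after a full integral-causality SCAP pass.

#0 →J1  (source Se1 imposes e)
#1 →I1  (0-jn J1 has e-setter on 0)
#2 →I2  (J1: bond 0 brought effort, rest push out)
#3 →I3  (0-jn J1 has e-setter on 0)

β0 |J1
β1 |I1
β2 |I2
β3 |I3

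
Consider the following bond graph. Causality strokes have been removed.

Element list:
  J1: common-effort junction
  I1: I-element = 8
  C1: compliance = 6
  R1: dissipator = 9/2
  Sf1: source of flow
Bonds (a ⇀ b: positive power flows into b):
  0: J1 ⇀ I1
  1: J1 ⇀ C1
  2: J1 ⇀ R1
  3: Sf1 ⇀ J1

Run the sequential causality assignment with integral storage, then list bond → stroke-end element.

β0 stroke→I1
β1 stroke→J1
β2 stroke→R1
β3 stroke→Sf1

β3 stroke→Sf1  (Sf1 (Sf) sets flow on bond)
β0 stroke→I1  (I1: I, integral causality)
β1 stroke→J1  (C1: C, integral causality)
β2 stroke→R1  (0-jn J1 has e-setter on 1)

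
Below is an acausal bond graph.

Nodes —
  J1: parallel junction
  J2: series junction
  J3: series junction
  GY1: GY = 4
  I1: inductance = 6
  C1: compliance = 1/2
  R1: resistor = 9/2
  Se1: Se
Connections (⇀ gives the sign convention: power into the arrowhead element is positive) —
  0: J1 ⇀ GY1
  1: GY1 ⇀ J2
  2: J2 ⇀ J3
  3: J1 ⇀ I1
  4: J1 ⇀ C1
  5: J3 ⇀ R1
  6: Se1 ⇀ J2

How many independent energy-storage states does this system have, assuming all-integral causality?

2  (C1, I1 all integral)

β6 stroke→J2  (Se1 fixes effort; stroke away)
β3 stroke→I1  (I1 outputs flow p/I1)
β4 stroke→J1  (C1: C, integral causality)
β0 stroke→GY1  (J1: bond 4 brought effort, rest push out)
β1 stroke→GY1  (through GY1, causality inverts; strokes same side of GY1)
β2 stroke→J2  (J2: bond 1 brought flow, rest push out)
β5 stroke→J3  (common-f at J3 fixed by 2)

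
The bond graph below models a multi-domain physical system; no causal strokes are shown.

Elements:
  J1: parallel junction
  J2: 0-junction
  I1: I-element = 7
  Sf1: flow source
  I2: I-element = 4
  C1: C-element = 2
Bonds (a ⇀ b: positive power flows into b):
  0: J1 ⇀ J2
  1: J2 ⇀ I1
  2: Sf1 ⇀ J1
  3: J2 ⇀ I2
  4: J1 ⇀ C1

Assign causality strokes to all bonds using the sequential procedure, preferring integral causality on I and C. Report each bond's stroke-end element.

β2 stroke at Sf1  (Sf1: flow source, stroke at near end)
β1 stroke at I1  (I1: I, integral causality)
β3 stroke at I2  (I2 outputs flow p/I2)
β0 stroke at J2  (closing 0-jn rule on J2)
β4 stroke at J1  (only one effort-in slot at J1)

b0 stroke at J2
b1 stroke at I1
b2 stroke at Sf1
b3 stroke at I2
b4 stroke at J1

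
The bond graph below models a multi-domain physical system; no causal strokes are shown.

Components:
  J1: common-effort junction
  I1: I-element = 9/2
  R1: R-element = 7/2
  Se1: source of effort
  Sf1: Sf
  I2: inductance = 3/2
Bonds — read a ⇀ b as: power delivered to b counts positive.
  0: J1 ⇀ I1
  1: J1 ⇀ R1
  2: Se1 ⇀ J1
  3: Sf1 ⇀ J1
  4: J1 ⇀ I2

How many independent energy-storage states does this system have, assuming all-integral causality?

bond 2 stroke at J1  (Se1 (Se) sets effort on bond)
bond 3 stroke at Sf1  (Sf1: flow source, stroke at near end)
bond 0 stroke at I1  (J1: bond 2 brought effort, rest push out)
bond 1 stroke at R1  (common-e at J1 fixed by 2)
bond 4 stroke at I2  (J1 effort already set via bond 2)

2  (I1, I2 all integral)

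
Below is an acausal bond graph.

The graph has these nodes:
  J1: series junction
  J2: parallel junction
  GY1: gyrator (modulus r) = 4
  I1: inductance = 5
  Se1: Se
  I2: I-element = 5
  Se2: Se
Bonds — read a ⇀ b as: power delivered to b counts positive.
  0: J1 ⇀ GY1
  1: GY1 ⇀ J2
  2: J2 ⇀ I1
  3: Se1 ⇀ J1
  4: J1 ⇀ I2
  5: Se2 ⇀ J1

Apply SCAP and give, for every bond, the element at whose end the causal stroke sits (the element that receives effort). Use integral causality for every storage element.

#0 stroke→J1
#1 stroke→J2
#2 stroke→I1
#3 stroke→J1
#4 stroke→I2
#5 stroke→J1

#3 →J1  (Se1 (Se) sets effort on bond)
#5 →J1  (Se2: effort source, stroke at far end)
#2 →I1  (prefer integral on I1)
#1 →J2  (only one effort-in slot at J2)
#0 →J1  (GY1: gyrator matches bond 1)
#4 →I2  (only one flow-in slot at J1)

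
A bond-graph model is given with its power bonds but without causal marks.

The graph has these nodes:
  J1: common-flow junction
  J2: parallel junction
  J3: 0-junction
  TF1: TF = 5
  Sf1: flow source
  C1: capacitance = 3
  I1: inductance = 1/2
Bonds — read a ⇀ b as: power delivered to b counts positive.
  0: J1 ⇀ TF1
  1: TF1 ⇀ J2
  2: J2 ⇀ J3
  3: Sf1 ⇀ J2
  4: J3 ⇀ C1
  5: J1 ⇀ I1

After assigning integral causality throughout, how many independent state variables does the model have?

2  (C1, I1 all integral)

#3 stroke→Sf1  (Sf1: flow source, stroke at near end)
#4 stroke→J3  (C1 outputs effort q/C1)
#2 stroke→J2  (J3: bond 4 brought effort, rest push out)
#1 stroke→TF1  (J2: bond 2 brought effort, rest push out)
#0 stroke→J1  (through TF1, causality passes straight; one stroke at TF1)
#5 stroke→I1  (closing 1-jn rule on J1)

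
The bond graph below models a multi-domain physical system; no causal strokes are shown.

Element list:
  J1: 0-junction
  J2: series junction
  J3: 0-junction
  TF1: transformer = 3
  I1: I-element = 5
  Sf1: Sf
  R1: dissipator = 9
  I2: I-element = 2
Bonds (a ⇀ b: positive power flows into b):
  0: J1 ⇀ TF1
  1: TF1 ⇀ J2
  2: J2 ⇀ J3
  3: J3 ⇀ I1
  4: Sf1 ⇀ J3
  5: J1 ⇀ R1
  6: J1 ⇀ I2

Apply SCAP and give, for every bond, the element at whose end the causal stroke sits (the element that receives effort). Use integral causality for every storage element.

bond 0 |TF1
bond 1 |J2
bond 2 |J3
bond 3 |I1
bond 4 |Sf1
bond 5 |J1
bond 6 |I2

b4 |Sf1  (source Sf1 imposes f)
b3 |I1  (prefer integral on I1)
b2 |J3  (closing 0-jn rule on J3)
b1 |J2  (1-jn J2 has f-setter on 2)
b0 |TF1  (TF1 one-in-one-out from 1)
b6 |I2  (I2 integral (f out))
b5 |J1  (closing 0-jn rule on J1)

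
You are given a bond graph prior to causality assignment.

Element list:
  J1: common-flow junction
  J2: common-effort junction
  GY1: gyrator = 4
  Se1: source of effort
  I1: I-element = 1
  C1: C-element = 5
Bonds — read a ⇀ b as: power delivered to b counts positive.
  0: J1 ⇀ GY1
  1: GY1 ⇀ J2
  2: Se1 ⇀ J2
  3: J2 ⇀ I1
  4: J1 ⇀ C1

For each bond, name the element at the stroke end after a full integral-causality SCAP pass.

#2 stroke→J2  (source Se1 imposes e)
#1 stroke→GY1  (J2 effort already set via bond 2)
#3 stroke→I1  (0-jn J2 has e-setter on 2)
#0 stroke→GY1  (GY GY1: same side as bond 1)
#4 stroke→J1  (common-f at J1 fixed by 0)

bond 0 →GY1
bond 1 →GY1
bond 2 →J2
bond 3 →I1
bond 4 →J1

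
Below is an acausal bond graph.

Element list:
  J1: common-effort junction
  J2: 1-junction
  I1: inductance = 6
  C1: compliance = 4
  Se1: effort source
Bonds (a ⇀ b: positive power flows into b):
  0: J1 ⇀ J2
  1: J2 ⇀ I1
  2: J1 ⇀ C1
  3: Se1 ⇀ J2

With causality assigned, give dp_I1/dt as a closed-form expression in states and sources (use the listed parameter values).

bond 3 stroke→J2  (Se1 (Se) sets effort on bond)
bond 1 stroke→I1  (prefer integral on I1)
bond 0 stroke→J2  (J2 flow already set via bond 1)
bond 2 stroke→J1  (J1: last free bond brings effort in)

dp_I1/dt = E_Se1 + q_C1/4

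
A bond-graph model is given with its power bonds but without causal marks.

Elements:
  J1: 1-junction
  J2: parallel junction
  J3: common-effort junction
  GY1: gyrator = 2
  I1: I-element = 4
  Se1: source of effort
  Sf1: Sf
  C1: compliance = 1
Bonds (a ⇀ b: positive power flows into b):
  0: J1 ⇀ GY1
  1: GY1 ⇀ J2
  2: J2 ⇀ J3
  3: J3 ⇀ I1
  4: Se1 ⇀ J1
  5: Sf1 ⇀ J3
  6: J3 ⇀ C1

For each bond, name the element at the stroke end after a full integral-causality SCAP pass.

#4 →J1  (source Se1 imposes e)
#5 →Sf1  (source Sf1 imposes f)
#0 →GY1  (J1 needs exactly one f-in)
#1 →GY1  (GY1: gyrator matches bond 0)
#2 →J2  (only one effort-in slot at J2)
#3 →I1  (prefer integral on I1)
#6 →J3  (only one effort-in slot at J3)

bond 0 →GY1
bond 1 →GY1
bond 2 →J2
bond 3 →I1
bond 4 →J1
bond 5 →Sf1
bond 6 →J3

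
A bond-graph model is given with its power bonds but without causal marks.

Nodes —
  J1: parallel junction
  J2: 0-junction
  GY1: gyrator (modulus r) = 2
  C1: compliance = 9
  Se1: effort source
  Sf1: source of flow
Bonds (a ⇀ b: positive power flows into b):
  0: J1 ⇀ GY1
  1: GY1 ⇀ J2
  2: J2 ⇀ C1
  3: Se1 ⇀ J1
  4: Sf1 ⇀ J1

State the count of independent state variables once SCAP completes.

1  (C1 all integral)

β3 stroke at J1  (Se1 (Se) sets effort on bond)
β4 stroke at Sf1  (Sf1 (Sf) sets flow on bond)
β0 stroke at GY1  (0-jn J1 has e-setter on 3)
β1 stroke at GY1  (GY GY1: same side as bond 0)
β2 stroke at J2  (closing 0-jn rule on J2)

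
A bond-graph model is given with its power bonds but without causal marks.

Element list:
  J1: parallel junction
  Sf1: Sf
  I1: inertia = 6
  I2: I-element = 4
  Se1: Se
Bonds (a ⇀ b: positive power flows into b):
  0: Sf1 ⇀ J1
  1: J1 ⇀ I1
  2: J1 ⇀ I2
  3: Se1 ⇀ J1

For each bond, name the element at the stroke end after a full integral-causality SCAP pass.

#0 stroke→Sf1  (source Sf1 imposes f)
#3 stroke→J1  (source Se1 imposes e)
#1 stroke→I1  (common-e at J1 fixed by 3)
#2 stroke→I2  (J1 effort already set via bond 3)

bond 0 stroke at Sf1
bond 1 stroke at I1
bond 2 stroke at I2
bond 3 stroke at J1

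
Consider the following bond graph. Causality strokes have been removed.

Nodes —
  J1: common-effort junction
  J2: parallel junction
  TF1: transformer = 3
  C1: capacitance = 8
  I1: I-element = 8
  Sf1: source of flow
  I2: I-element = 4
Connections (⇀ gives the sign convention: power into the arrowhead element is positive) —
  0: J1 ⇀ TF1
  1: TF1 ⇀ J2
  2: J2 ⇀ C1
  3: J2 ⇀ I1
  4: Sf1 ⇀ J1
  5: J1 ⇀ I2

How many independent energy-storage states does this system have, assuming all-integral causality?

b4 stroke→Sf1  (Sf1 (Sf) sets flow on bond)
b2 stroke→J2  (C1: C, integral causality)
b1 stroke→TF1  (J2 effort already set via bond 2)
b3 stroke→I1  (common-e at J2 fixed by 2)
b0 stroke→J1  (TF1: transformer flips bond 1)
b5 stroke→I2  (common-e at J1 fixed by 0)

3  (C1, I1, I2 all integral)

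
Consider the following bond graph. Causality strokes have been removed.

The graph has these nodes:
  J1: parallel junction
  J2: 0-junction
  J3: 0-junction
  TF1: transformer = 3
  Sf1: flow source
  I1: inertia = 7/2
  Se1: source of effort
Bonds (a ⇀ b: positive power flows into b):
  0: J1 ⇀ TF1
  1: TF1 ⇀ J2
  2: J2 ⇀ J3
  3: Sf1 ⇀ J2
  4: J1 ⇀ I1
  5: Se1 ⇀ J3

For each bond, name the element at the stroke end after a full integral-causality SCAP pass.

bond 0 stroke at J1
bond 1 stroke at TF1
bond 2 stroke at J2
bond 3 stroke at Sf1
bond 4 stroke at I1
bond 5 stroke at J3

#3 |Sf1  (Sf1: flow source, stroke at near end)
#5 |J3  (Se1: effort source, stroke at far end)
#2 |J2  (0-jn J3 has e-setter on 5)
#1 |TF1  (J2: bond 2 brought effort, rest push out)
#0 |J1  (TF1: transformer flips bond 1)
#4 |I1  (J1 effort already set via bond 0)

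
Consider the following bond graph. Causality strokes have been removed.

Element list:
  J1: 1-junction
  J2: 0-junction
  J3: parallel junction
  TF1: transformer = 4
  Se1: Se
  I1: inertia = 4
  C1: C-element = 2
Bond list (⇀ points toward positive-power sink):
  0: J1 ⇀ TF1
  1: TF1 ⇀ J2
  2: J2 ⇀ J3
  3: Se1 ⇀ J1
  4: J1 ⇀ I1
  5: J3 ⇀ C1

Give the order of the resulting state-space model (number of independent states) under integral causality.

2  (C1, I1 all integral)

β3 →J1  (Se1: effort source, stroke at far end)
β4 →I1  (I1: I, integral causality)
β0 →J1  (J1: bond 4 brought flow, rest push out)
β1 →TF1  (TF1 one-in-one-out from 0)
β2 →J2  (J2 needs exactly one e-in)
β5 →J3  (closing 0-jn rule on J3)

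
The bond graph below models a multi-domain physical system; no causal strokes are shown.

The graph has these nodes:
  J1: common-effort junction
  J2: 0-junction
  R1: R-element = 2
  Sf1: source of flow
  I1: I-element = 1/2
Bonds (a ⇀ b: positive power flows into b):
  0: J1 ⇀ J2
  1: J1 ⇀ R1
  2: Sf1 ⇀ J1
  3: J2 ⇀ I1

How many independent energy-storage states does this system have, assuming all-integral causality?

#2 stroke at Sf1  (Sf1 (Sf) sets flow on bond)
#3 stroke at I1  (I1: I, integral causality)
#0 stroke at J2  (only one effort-in slot at J2)
#1 stroke at J1  (only one effort-in slot at J1)

1  (I1 all integral)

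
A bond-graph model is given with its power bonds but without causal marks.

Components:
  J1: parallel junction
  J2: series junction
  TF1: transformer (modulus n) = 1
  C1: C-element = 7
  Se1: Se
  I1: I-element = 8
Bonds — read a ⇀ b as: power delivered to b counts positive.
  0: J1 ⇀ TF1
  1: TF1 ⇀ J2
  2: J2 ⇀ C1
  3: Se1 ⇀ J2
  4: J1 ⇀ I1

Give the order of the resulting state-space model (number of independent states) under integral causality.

2  (C1, I1 all integral)

b3 →J2  (Se1: effort source, stroke at far end)
b2 →J2  (C1: C, integral causality)
b1 →TF1  (J2 needs exactly one f-in)
b0 →J1  (through TF1, causality passes straight; one stroke at TF1)
b4 →I1  (0-jn J1 has e-setter on 0)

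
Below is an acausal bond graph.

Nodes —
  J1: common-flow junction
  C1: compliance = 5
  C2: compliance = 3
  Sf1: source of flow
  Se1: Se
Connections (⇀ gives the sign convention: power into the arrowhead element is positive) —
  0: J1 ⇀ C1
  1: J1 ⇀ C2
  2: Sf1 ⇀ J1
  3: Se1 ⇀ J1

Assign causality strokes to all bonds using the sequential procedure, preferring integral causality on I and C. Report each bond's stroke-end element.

b2 →Sf1  (Sf1: flow source, stroke at near end)
b3 →J1  (Se1 fixes effort; stroke away)
b0 →J1  (J1 flow already set via bond 2)
b1 →J1  (common-f at J1 fixed by 2)

b0 |J1
b1 |J1
b2 |Sf1
b3 |J1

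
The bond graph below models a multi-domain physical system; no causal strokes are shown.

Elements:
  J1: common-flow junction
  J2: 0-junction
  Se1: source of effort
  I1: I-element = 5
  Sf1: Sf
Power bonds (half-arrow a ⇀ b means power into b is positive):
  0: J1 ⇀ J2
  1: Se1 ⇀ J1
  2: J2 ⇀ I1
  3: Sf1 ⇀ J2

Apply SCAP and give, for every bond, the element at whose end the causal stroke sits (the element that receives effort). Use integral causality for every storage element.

β0 →J2
β1 →J1
β2 →I1
β3 →Sf1

bond 1 stroke→J1  (Se1: effort source, stroke at far end)
bond 3 stroke→Sf1  (Sf1 (Sf) sets flow on bond)
bond 0 stroke→J2  (J1: last free bond brings flow in)
bond 2 stroke→I1  (J2 effort already set via bond 0)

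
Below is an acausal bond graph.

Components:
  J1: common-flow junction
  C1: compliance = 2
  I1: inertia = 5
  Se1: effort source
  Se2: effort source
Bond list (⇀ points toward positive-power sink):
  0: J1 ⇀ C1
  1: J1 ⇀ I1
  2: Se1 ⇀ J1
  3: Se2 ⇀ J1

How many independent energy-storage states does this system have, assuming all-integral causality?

2  (C1, I1 all integral)

bond 2 →J1  (source Se1 imposes e)
bond 3 →J1  (Se2 fixes effort; stroke away)
bond 0 →J1  (C1: C, integral causality)
bond 1 →I1  (closing 1-jn rule on J1)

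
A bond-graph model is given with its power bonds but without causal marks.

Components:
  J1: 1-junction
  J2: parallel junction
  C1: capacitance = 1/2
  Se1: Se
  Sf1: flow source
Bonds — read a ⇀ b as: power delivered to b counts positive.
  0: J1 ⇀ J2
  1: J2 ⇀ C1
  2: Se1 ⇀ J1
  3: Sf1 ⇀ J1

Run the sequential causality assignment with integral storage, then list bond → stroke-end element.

#0 stroke at J1
#1 stroke at J2
#2 stroke at J1
#3 stroke at Sf1

b2 →J1  (Se1 fixes effort; stroke away)
b3 →Sf1  (Sf1 (Sf) sets flow on bond)
b0 →J1  (1-jn J1 has f-setter on 3)
b1 →J2  (J2 needs exactly one e-in)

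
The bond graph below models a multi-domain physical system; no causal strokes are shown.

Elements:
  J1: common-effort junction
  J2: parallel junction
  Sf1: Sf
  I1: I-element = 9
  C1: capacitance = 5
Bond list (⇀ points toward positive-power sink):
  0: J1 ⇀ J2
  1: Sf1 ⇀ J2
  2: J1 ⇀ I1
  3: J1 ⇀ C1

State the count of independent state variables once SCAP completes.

2  (C1, I1 all integral)

β1 stroke at Sf1  (source Sf1 imposes f)
β0 stroke at J2  (closing 0-jn rule on J2)
β2 stroke at I1  (I1 outputs flow p/I1)
β3 stroke at J1  (only one effort-in slot at J1)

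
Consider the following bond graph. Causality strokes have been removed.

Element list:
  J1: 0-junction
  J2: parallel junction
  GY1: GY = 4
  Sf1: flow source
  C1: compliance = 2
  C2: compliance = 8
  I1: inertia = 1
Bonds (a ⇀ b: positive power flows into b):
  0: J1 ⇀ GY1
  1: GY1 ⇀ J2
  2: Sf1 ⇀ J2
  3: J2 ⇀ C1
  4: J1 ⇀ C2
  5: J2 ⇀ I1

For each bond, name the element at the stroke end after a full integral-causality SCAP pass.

#0 stroke at GY1
#1 stroke at GY1
#2 stroke at Sf1
#3 stroke at J2
#4 stroke at J1
#5 stroke at I1

#2 |Sf1  (Sf1 (Sf) sets flow on bond)
#3 |J2  (C1 integral (e out))
#1 |GY1  (0-jn J2 has e-setter on 3)
#5 |I1  (0-jn J2 has e-setter on 3)
#0 |GY1  (GY1: gyrator matches bond 1)
#4 |J1  (only one effort-in slot at J1)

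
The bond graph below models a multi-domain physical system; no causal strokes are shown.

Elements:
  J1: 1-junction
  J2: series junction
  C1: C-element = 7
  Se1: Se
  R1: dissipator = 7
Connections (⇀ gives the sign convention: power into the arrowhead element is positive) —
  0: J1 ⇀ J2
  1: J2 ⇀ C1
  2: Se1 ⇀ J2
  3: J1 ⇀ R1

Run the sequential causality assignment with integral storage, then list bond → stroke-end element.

#2 stroke→J2  (Se1 fixes effort; stroke away)
#1 stroke→J2  (prefer integral on C1)
#0 stroke→J1  (J2: last free bond brings flow in)
#3 stroke→R1  (only one flow-in slot at J1)

b0 stroke at J1
b1 stroke at J2
b2 stroke at J2
b3 stroke at R1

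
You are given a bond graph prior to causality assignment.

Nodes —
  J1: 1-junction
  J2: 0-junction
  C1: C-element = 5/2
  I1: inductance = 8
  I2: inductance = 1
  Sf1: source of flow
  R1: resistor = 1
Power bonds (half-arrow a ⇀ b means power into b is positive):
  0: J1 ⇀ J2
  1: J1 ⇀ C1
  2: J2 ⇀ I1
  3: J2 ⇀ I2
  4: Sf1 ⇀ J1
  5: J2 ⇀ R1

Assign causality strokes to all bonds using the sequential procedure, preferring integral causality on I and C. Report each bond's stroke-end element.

β0 →J1
β1 →J1
β2 →I1
β3 →I2
β4 →Sf1
β5 →J2

bond 4 stroke at Sf1  (Sf1 fixes flow; stroke at Sf1)
bond 0 stroke at J1  (common-f at J1 fixed by 4)
bond 1 stroke at J1  (1-jn J1 has f-setter on 4)
bond 2 stroke at I1  (I1 integral (f out))
bond 3 stroke at I2  (I2: I, integral causality)
bond 5 stroke at J2  (J2: last free bond brings effort in)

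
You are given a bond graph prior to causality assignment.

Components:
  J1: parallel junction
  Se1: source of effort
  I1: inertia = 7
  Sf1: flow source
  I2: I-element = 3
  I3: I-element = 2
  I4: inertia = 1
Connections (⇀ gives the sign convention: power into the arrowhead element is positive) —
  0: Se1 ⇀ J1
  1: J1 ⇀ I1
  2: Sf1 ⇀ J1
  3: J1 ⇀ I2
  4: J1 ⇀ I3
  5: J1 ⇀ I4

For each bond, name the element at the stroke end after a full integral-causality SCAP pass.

β0 |J1
β1 |I1
β2 |Sf1
β3 |I2
β4 |I3
β5 |I4

bond 0 |J1  (Se1: effort source, stroke at far end)
bond 2 |Sf1  (Sf1: flow source, stroke at near end)
bond 1 |I1  (J1: bond 0 brought effort, rest push out)
bond 3 |I2  (0-jn J1 has e-setter on 0)
bond 4 |I3  (0-jn J1 has e-setter on 0)
bond 5 |I4  (common-e at J1 fixed by 0)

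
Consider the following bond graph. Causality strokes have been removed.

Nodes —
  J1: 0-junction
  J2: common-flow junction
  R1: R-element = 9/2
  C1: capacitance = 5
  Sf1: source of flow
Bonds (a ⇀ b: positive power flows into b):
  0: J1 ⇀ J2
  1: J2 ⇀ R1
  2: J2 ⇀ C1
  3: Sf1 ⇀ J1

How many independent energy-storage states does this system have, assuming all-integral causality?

1  (C1 all integral)

#3 stroke→Sf1  (Sf1 (Sf) sets flow on bond)
#0 stroke→J1  (J1: last free bond brings effort in)
#1 stroke→J2  (J2: bond 0 brought flow, rest push out)
#2 stroke→J2  (J2: bond 0 brought flow, rest push out)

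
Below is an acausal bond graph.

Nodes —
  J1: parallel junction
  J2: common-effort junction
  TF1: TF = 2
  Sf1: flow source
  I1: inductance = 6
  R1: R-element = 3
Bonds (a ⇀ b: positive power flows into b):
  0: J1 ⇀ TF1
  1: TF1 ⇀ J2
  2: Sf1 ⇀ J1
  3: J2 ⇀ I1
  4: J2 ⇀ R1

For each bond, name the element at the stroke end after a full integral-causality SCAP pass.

b0 |J1
b1 |TF1
b2 |Sf1
b3 |I1
b4 |J2

b2 →Sf1  (Sf1 (Sf) sets flow on bond)
b0 →J1  (closing 0-jn rule on J1)
b1 →TF1  (through TF1, causality passes straight; one stroke at TF1)
b3 →I1  (I1: I, integral causality)
b4 →J2  (closing 0-jn rule on J2)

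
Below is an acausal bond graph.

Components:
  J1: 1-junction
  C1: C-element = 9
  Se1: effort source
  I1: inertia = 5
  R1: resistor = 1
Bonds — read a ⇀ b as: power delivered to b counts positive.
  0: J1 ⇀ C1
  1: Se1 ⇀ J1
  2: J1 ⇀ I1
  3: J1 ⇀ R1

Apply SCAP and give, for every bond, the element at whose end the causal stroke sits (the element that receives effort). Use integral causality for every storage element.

#0 |J1
#1 |J1
#2 |I1
#3 |J1

b1 |J1  (source Se1 imposes e)
b0 |J1  (C1 outputs effort q/C1)
b2 |I1  (I1: I, integral causality)
b3 |J1  (J1: bond 2 brought flow, rest push out)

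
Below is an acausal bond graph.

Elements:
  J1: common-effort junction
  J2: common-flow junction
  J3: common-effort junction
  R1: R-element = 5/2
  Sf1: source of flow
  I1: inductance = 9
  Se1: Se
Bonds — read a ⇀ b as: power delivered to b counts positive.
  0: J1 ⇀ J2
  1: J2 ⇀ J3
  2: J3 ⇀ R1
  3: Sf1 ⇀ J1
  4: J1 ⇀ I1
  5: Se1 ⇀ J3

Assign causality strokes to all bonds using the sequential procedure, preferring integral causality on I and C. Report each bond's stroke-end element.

bond 3 |Sf1  (source Sf1 imposes f)
bond 5 |J3  (Se1 (Se) sets effort on bond)
bond 1 |J2  (J3: bond 5 brought effort, rest push out)
bond 2 |R1  (J3 effort already set via bond 5)
bond 0 |J1  (J2: last free bond brings flow in)
bond 4 |I1  (0-jn J1 has e-setter on 0)

b0 |J1
b1 |J2
b2 |R1
b3 |Sf1
b4 |I1
b5 |J3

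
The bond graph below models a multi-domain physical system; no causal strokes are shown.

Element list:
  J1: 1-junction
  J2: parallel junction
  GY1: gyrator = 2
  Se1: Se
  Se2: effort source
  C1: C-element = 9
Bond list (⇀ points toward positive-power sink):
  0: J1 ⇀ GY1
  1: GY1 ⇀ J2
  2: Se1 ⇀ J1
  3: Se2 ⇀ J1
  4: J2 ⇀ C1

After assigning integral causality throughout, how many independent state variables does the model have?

1  (C1 all integral)

b2 |J1  (Se1 (Se) sets effort on bond)
b3 |J1  (Se2 fixes effort; stroke away)
b0 |GY1  (J1: last free bond brings flow in)
b1 |GY1  (GY1 both-in/both-out from 0)
b4 |J2  (only one effort-in slot at J2)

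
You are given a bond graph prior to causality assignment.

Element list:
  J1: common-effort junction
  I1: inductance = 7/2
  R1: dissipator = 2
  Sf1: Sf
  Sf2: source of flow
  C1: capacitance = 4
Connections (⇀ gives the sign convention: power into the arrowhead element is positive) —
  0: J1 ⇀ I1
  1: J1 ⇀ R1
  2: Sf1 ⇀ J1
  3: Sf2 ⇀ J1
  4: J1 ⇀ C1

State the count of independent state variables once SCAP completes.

β2 |Sf1  (Sf1 fixes flow; stroke at Sf1)
β3 |Sf2  (source Sf2 imposes f)
β0 |I1  (I1 outputs flow p/I1)
β4 |J1  (prefer integral on C1)
β1 |R1  (J1: bond 4 brought effort, rest push out)

2  (C1, I1 all integral)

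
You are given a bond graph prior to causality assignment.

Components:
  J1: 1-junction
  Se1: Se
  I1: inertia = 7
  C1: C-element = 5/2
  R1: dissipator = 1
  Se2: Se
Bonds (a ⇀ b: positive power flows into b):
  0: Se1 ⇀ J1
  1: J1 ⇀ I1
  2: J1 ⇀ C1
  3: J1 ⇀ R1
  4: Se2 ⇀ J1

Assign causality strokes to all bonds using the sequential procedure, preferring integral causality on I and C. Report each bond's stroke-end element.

bond 0 stroke→J1  (source Se1 imposes e)
bond 4 stroke→J1  (Se2 (Se) sets effort on bond)
bond 1 stroke→I1  (I1 outputs flow p/I1)
bond 2 stroke→J1  (J1: bond 1 brought flow, rest push out)
bond 3 stroke→J1  (common-f at J1 fixed by 1)

#0 stroke→J1
#1 stroke→I1
#2 stroke→J1
#3 stroke→J1
#4 stroke→J1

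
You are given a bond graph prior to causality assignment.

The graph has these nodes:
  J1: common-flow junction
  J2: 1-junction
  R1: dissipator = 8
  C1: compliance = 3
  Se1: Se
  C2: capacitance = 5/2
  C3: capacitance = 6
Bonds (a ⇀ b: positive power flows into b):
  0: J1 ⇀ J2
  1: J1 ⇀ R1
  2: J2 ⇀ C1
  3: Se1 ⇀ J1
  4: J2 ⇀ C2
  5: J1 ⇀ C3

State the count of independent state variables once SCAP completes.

β3 |J1  (Se1 (Se) sets effort on bond)
β2 |J2  (C1 integral (e out))
β4 |J2  (C2 integral (e out))
β0 |J1  (J2 needs exactly one f-in)
β5 |J1  (prefer integral on C3)
β1 |R1  (only one flow-in slot at J1)

3  (C1, C2, C3 all integral)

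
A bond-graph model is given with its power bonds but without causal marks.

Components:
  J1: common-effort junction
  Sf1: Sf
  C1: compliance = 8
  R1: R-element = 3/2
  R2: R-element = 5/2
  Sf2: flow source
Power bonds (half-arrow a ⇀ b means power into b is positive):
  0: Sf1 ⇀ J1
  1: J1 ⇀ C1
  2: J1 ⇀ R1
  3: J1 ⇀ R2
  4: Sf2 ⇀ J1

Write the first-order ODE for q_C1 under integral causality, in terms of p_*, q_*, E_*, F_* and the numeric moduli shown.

β0 →Sf1  (source Sf1 imposes f)
β4 →Sf2  (Sf2: flow source, stroke at near end)
β1 →J1  (C1 outputs effort q/C1)
β2 →R1  (J1: bond 1 brought effort, rest push out)
β3 →R2  (J1: bond 1 brought effort, rest push out)

dq_C1/dt = F_Sf1 + F_Sf2 - 2*q_C1/15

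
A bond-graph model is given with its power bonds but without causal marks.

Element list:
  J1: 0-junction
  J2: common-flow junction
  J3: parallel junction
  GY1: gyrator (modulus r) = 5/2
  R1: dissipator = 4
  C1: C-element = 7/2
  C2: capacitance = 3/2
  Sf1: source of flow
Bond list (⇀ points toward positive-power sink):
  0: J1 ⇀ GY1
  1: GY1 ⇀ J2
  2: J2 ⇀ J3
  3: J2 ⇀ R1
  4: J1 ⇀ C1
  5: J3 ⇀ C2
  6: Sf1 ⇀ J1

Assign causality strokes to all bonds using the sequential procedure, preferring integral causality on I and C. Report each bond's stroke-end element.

β6 stroke→Sf1  (Sf1 fixes flow; stroke at Sf1)
β4 stroke→J1  (C1 outputs effort q/C1)
β0 stroke→GY1  (0-jn J1 has e-setter on 4)
β1 stroke→GY1  (GY1: gyrator matches bond 0)
β2 stroke→J2  (J2 flow already set via bond 1)
β3 stroke→J2  (J2: bond 1 brought flow, rest push out)
β5 stroke→J3  (J3: last free bond brings effort in)

b0 →GY1
b1 →GY1
b2 →J2
b3 →J2
b4 →J1
b5 →J3
b6 →Sf1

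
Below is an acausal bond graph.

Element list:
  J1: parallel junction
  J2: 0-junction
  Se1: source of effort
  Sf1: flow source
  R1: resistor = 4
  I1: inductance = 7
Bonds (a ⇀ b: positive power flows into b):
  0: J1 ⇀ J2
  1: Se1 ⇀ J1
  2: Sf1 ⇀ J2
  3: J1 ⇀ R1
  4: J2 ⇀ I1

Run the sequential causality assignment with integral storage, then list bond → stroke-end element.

bond 0 |J2
bond 1 |J1
bond 2 |Sf1
bond 3 |R1
bond 4 |I1

bond 1 →J1  (Se1 (Se) sets effort on bond)
bond 2 →Sf1  (Sf1 fixes flow; stroke at Sf1)
bond 0 →J2  (common-e at J1 fixed by 1)
bond 3 →R1  (J1 effort already set via bond 1)
bond 4 →I1  (J2 effort already set via bond 0)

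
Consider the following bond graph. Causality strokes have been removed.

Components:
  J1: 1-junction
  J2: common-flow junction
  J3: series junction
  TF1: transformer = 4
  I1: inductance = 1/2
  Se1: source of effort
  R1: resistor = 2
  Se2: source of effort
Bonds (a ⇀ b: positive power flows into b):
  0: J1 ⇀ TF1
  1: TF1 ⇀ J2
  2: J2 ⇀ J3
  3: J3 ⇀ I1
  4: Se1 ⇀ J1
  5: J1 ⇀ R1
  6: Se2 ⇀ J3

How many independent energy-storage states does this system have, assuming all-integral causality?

β4 |J1  (source Se1 imposes e)
β6 |J3  (source Se2 imposes e)
β3 |I1  (I1: I, integral causality)
β2 |J3  (J3: bond 3 brought flow, rest push out)
β1 |J2  (1-jn J2 has f-setter on 2)
β0 |TF1  (TF TF1: opposite of bond 1)
β5 |J1  (common-f at J1 fixed by 0)

1  (I1 all integral)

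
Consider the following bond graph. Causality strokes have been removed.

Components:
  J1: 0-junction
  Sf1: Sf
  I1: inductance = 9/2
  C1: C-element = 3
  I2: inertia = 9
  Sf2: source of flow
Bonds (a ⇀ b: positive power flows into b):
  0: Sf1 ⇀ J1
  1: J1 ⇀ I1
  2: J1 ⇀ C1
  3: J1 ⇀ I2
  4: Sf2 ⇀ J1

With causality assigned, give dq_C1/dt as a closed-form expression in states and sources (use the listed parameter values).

#0 →Sf1  (Sf1 (Sf) sets flow on bond)
#4 →Sf2  (Sf2 (Sf) sets flow on bond)
#1 →I1  (I1: I, integral causality)
#2 →J1  (C1 outputs effort q/C1)
#3 →I2  (common-e at J1 fixed by 2)

dq_C1/dt = F_Sf1 + F_Sf2 - 2*p_I1/9 - p_I2/9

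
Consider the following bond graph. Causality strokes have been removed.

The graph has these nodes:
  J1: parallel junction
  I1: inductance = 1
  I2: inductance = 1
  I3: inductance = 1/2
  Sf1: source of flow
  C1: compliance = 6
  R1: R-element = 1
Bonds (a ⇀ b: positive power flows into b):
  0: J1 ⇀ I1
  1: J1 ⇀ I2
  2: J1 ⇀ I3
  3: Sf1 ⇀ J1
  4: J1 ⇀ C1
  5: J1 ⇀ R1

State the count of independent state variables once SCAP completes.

4  (C1, I1, I2, I3 all integral)

#3 stroke at Sf1  (Sf1 fixes flow; stroke at Sf1)
#0 stroke at I1  (I1: I, integral causality)
#1 stroke at I2  (I2: I, integral causality)
#2 stroke at I3  (I3: I, integral causality)
#4 stroke at J1  (prefer integral on C1)
#5 stroke at R1  (0-jn J1 has e-setter on 4)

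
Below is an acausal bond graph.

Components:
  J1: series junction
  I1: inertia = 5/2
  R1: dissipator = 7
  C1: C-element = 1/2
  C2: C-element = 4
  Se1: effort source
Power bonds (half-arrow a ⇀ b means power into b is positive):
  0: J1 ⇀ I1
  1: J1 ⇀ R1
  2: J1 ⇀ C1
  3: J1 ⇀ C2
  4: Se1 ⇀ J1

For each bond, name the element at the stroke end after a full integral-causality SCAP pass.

#0 stroke→I1
#1 stroke→J1
#2 stroke→J1
#3 stroke→J1
#4 stroke→J1

b4 |J1  (Se1: effort source, stroke at far end)
b0 |I1  (I1 outputs flow p/I1)
b1 |J1  (common-f at J1 fixed by 0)
b2 |J1  (J1: bond 0 brought flow, rest push out)
b3 |J1  (common-f at J1 fixed by 0)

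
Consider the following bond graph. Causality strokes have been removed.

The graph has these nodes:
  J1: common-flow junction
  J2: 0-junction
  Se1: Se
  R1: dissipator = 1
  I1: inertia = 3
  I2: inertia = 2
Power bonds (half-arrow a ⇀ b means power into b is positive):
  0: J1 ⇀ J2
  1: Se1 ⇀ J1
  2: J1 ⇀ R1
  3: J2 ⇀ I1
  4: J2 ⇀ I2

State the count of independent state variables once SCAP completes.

bond 1 stroke at J1  (Se1 (Se) sets effort on bond)
bond 3 stroke at I1  (I1 integral (f out))
bond 4 stroke at I2  (I2: I, integral causality)
bond 0 stroke at J2  (J2 needs exactly one e-in)
bond 2 stroke at J1  (1-jn J1 has f-setter on 0)

2  (I1, I2 all integral)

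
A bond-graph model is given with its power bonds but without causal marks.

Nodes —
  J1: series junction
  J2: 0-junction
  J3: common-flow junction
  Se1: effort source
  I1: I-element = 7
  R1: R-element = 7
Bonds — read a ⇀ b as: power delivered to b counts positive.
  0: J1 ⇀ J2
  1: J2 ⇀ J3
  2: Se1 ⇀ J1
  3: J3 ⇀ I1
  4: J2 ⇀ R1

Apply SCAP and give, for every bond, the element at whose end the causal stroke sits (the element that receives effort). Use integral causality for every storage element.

#0 |J2
#1 |J3
#2 |J1
#3 |I1
#4 |R1

β2 stroke at J1  (Se1 (Se) sets effort on bond)
β0 stroke at J2  (J1 needs exactly one f-in)
β1 stroke at J3  (J2 effort already set via bond 0)
β4 stroke at R1  (0-jn J2 has e-setter on 0)
β3 stroke at I1  (J3: last free bond brings flow in)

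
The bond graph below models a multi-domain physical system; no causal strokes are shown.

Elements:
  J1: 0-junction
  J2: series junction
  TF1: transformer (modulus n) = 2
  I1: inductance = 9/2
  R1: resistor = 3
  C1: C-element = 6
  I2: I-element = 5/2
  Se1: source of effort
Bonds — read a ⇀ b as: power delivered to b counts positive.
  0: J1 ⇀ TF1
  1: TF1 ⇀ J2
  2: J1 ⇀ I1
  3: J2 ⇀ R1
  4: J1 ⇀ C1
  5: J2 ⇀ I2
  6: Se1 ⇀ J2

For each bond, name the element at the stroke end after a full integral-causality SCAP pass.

b6 stroke at J2  (Se1 (Se) sets effort on bond)
b2 stroke at I1  (prefer integral on I1)
b4 stroke at J1  (C1: C, integral causality)
b0 stroke at TF1  (0-jn J1 has e-setter on 4)
b1 stroke at J2  (TF TF1: opposite of bond 0)
b5 stroke at I2  (I2: I, integral causality)
b3 stroke at J2  (1-jn J2 has f-setter on 5)

β0 →TF1
β1 →J2
β2 →I1
β3 →J2
β4 →J1
β5 →I2
β6 →J2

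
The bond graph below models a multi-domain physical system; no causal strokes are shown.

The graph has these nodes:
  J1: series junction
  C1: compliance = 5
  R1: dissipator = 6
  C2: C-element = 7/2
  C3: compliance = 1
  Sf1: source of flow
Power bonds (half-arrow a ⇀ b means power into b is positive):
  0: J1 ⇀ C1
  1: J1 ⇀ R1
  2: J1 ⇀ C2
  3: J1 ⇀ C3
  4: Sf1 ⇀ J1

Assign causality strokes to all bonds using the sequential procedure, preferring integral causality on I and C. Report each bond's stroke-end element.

b0 →J1
b1 →J1
b2 →J1
b3 →J1
b4 →Sf1

bond 4 stroke→Sf1  (Sf1 (Sf) sets flow on bond)
bond 0 stroke→J1  (J1 flow already set via bond 4)
bond 1 stroke→J1  (J1: bond 4 brought flow, rest push out)
bond 2 stroke→J1  (J1 flow already set via bond 4)
bond 3 stroke→J1  (1-jn J1 has f-setter on 4)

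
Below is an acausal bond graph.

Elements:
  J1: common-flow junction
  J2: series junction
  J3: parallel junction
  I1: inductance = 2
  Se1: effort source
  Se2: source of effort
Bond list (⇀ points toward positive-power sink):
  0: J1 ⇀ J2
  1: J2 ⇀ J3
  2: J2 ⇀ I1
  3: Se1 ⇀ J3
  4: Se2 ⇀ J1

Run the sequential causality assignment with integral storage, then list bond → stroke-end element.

bond 0 →J2
bond 1 →J2
bond 2 →I1
bond 3 →J3
bond 4 →J1

bond 3 →J3  (Se1 fixes effort; stroke away)
bond 4 →J1  (source Se2 imposes e)
bond 0 →J2  (J1: last free bond brings flow in)
bond 1 →J2  (common-e at J3 fixed by 3)
bond 2 →I1  (closing 1-jn rule on J2)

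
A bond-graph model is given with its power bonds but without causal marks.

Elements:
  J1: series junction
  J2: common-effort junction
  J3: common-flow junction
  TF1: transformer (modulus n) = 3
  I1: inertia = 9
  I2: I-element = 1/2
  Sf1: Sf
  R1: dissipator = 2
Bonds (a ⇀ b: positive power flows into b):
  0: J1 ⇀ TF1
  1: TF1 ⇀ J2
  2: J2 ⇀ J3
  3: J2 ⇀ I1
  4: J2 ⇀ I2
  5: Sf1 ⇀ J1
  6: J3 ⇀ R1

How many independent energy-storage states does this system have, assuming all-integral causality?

2  (I1, I2 all integral)

b5 stroke→Sf1  (Sf1: flow source, stroke at near end)
b0 stroke→J1  (1-jn J1 has f-setter on 5)
b1 stroke→TF1  (through TF1, causality passes straight; one stroke at TF1)
b3 stroke→I1  (I1 integral (f out))
b4 stroke→I2  (I2: I, integral causality)
b2 stroke→J2  (J2 needs exactly one e-in)
b6 stroke→J3  (J3 flow already set via bond 2)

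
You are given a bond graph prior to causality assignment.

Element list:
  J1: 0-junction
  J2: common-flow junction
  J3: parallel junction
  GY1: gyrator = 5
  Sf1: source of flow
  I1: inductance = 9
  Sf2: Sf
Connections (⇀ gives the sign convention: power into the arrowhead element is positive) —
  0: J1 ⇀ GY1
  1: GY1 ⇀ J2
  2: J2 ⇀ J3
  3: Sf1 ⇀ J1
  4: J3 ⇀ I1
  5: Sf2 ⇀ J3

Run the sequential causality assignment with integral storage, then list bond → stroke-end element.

bond 0 |J1
bond 1 |J2
bond 2 |J3
bond 3 |Sf1
bond 4 |I1
bond 5 |Sf2

bond 3 stroke at Sf1  (source Sf1 imposes f)
bond 5 stroke at Sf2  (source Sf2 imposes f)
bond 0 stroke at J1  (only one effort-in slot at J1)
bond 1 stroke at J2  (GY1: gyrator matches bond 0)
bond 2 stroke at J3  (J2 needs exactly one f-in)
bond 4 stroke at I1  (common-e at J3 fixed by 2)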